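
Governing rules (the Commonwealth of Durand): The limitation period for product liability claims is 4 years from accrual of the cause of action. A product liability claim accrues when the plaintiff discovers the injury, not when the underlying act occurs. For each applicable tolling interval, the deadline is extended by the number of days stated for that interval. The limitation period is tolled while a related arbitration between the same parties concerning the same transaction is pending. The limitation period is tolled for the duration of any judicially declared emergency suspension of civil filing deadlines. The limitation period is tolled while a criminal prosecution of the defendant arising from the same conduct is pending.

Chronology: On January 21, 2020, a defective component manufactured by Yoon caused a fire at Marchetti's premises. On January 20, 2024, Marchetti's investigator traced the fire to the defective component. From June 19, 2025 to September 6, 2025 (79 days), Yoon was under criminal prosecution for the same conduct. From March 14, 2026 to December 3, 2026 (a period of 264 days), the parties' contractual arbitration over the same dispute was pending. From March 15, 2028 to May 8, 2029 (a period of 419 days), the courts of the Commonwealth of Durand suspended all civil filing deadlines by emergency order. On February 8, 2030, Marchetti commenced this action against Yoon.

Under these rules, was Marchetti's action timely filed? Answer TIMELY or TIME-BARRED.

TIMELY

Accrual is tied to discovery, so the period began on January 20, 2024 rather than on January 21, 2020 when the act occurred.
Adding the 4 years base period to January 20, 2024 gives a deadline of January 20, 2028, before any tolling.
The pending criminal prosecution from June 19, 2025 to September 6, 2025 tolled the period for 79 days, extending the deadline to April 8, 2028.
Because the pending related arbitration ran from March 14, 2026 to December 3, 2026, the deadline is extended by 264 days to December 28, 2028.
The period was tolled for 419 days by the emergency suspension of filing deadlines (March 15, 2028 to May 8, 2029), pushing the deadline to February 20, 2030.
The February 8, 2030 filing precedes the February 20, 2030 deadline; the claim is timely.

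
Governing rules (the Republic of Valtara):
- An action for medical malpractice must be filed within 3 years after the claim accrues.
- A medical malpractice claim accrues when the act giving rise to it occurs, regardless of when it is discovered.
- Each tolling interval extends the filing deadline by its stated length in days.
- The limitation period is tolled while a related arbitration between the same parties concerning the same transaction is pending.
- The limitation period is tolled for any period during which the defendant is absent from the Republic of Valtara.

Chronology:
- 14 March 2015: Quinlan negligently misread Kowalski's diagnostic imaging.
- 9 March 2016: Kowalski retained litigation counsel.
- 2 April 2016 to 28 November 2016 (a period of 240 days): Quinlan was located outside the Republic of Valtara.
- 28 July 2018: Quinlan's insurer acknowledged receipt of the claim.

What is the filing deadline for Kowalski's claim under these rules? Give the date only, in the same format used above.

The limitation period began to run on 14 March 2015.
Adding the 3 years base period to 14 March 2015 gives a deadline of 14 March 2018, before any tolling.
The period was tolled for 240 days by the defendant's absence from the jurisdiction (2 April 2016 to 28 November 2016), pushing the deadline to 9 November 2018.
Nothing else in the chronology tolls or restarts the period.

9 November 2018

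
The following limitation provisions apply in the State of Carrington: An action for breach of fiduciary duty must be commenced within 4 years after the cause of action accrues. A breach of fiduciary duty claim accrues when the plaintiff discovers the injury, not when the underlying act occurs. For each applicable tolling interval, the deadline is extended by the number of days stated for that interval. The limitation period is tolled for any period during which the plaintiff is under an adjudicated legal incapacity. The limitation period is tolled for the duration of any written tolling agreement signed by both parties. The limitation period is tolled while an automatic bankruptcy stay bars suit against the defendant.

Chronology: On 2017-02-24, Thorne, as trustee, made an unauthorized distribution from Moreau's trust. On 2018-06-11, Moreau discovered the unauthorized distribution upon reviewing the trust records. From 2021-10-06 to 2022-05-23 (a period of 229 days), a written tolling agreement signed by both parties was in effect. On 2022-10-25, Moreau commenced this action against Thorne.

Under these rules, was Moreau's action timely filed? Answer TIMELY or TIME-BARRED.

Under the discovery rule, the claim accrued on 2018-06-11, when Moreau discovered the injury — not on the 2017-02-24 date of the underlying act.
Adding the 4 years base period to 2018-06-11 gives a deadline of 2022-06-11, before any tolling.
The written tolling agreement from 2021-10-06 to 2022-05-23 tolled the period for 229 days, extending the deadline to 2023-01-26.
Filing on 2022-10-25 beat the 2023-01-26 deadline — the action is timely.

TIMELY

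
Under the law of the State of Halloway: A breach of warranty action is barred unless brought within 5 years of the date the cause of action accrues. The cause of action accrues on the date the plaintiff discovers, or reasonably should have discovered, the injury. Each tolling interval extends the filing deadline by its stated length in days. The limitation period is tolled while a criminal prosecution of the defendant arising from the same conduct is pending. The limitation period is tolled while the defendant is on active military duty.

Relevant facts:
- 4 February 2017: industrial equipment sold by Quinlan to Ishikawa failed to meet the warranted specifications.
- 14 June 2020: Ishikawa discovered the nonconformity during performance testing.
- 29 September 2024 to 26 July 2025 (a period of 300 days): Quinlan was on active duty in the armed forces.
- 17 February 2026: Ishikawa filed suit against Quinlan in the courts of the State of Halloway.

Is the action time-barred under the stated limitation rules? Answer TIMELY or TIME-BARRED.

TIMELY

Accrual is tied to discovery, so the period began on 14 June 2020 rather than on 4 February 2017 when the act occurred.
5 years from 14 June 2020 is 14 June 2025.
Because the defendant's active military service ran from 29 September 2024 to 26 July 2025, the deadline is extended by 300 days to 10 April 2026.
The 17 February 2026 filing precedes the 10 April 2026 deadline; the claim is timely.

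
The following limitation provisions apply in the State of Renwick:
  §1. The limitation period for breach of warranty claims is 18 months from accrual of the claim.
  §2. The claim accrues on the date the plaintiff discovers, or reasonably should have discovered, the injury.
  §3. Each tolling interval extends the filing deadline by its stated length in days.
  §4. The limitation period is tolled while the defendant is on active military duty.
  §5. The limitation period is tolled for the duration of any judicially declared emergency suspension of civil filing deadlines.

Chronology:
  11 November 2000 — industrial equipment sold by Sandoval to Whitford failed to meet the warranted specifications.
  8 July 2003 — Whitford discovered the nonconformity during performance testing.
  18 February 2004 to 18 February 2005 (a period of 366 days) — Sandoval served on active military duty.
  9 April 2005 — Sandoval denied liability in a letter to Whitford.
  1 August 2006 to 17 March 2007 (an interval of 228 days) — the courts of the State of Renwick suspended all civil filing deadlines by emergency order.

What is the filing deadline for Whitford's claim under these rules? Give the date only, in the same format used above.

9 January 2006

Under the discovery rule, the claim accrued on 8 July 2003, when Whitford discovered the injury — not on the 11 November 2000 date of the underlying act.
The untolled deadline — 18 months after 8 July 2003 — is 8 January 2005.
The defendant's active military service from 18 February 2004 to 18 February 2005 tolled the period for 366 days, extending the deadline to 9 January 2006.
The emergency suspension of filing deadlines from 1 August 2006 to 17 March 2007 began after the period had already run on 9 January 2006, so it has no tolling effect.
None of the other events listed affects the running of the period under the stated rules.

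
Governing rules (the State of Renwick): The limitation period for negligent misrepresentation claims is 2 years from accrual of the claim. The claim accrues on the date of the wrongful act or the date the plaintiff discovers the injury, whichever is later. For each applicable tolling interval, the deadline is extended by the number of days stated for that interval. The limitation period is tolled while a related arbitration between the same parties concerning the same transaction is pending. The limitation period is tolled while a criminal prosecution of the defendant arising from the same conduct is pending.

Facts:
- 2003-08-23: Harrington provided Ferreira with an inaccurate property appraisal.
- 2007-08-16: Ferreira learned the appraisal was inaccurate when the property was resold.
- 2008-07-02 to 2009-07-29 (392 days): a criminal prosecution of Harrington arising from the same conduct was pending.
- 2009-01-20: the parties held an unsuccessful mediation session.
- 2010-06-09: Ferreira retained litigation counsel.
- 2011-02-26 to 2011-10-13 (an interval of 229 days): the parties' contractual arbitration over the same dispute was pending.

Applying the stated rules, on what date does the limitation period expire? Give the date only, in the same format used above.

Taking the later of the act (2003-08-23) and discovery (2007-08-16), the claim accrued on 2007-08-16.
Adding the 2 years base period to 2007-08-16 gives a deadline of 2009-08-16, before any tolling.
The pending criminal prosecution from 2008-07-02 to 2009-07-29 tolled the period for 392 days, extending the deadline to 2010-09-12.
By the time the pending related arbitration began on 2011-02-26, the limitation period had already expired on 2010-09-12; that interval cannot revive it.
None of the other events listed affects the running of the period under the stated rules.

2010-09-12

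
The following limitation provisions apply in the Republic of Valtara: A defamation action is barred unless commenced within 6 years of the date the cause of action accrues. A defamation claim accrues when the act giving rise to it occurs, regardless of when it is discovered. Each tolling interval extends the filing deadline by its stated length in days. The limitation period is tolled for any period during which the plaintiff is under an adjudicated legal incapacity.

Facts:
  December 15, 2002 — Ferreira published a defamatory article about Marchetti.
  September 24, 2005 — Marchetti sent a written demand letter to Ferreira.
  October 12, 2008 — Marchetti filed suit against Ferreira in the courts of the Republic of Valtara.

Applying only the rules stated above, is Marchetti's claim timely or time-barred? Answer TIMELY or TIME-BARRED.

The cause of action accrued on December 15, 2002, the date of the act.
6 years from December 15, 2002 is December 15, 2008.
None of the other events listed affects the running of the period under the stated rules.
The October 12, 2008 filing precedes the December 15, 2008 deadline; the claim is timely.

TIMELY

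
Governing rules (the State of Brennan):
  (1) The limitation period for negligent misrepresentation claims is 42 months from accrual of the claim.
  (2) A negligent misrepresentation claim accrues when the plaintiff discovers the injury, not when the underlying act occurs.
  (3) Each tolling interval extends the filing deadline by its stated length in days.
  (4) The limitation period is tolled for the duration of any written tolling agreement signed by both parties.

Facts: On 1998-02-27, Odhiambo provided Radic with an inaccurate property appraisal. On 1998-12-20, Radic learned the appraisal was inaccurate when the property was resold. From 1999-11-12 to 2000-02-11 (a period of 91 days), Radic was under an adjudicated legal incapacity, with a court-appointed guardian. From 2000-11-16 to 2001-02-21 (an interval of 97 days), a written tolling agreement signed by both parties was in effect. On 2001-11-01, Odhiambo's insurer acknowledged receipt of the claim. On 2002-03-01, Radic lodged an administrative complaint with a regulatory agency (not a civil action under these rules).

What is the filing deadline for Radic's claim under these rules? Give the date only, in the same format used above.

Under the discovery rule, the claim accrued on 1998-12-20, when Radic discovered the injury — not on the 1998-02-27 date of the underlying act.
42 months from 1998-12-20 is 2002-06-20.
The period was tolled for 97 days by the written tolling agreement (2000-11-16 to 2001-02-21), pushing the deadline to 2002-09-25.
The plaintiff's legal incapacity from 1999-11-12 to 2000-02-11 does not toll the period, because no stated rule makes the plaintiff's incapacity a tolling event.
The other events in the timeline have no effect on the limitation period under the stated rules.

2002-09-25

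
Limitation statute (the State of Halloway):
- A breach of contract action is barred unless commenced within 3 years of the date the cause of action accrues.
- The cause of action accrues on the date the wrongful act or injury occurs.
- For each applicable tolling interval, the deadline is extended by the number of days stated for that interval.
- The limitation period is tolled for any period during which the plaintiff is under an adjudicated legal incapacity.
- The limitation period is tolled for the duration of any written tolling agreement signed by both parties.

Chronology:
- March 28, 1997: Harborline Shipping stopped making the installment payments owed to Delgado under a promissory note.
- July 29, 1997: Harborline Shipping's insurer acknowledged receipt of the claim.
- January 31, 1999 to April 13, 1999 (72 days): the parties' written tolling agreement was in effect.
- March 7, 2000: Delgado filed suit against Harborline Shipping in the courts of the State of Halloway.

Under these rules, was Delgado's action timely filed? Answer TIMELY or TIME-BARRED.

TIMELY

The limitation period began to run on March 28, 1997.
3 years from March 28, 1997 is March 28, 2000.
The written tolling agreement from January 31, 1999 to April 13, 1999 tolled the period for 72 days, extending the deadline to June 8, 2000.
The other events in the timeline have no effect on the limitation period under the stated rules.
Filing on March 7, 2000 beat the June 8, 2000 deadline — the action is timely.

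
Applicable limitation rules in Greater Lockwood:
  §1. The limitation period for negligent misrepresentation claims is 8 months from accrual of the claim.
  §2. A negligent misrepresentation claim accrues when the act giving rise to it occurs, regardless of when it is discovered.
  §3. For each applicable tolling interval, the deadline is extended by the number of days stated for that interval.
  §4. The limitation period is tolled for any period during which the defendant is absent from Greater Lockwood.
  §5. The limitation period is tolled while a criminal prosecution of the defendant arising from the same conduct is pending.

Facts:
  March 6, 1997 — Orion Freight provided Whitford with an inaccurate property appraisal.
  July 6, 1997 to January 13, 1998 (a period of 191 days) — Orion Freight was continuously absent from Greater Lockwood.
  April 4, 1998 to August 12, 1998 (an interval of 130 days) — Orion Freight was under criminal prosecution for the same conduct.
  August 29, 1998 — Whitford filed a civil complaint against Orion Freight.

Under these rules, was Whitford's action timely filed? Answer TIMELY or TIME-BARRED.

The claim accrued on March 6, 1997, when the wrongful act occurred.
The untolled deadline — 8 months after March 6, 1997 — is November 6, 1997.
The defendant's absence from the jurisdiction from July 6, 1997 to January 13, 1998 tolled the period for 191 days, extending the deadline to May 16, 1998.
The period was tolled for 130 days by the pending criminal prosecution (April 4, 1998 to August 12, 1998), pushing the deadline to September 23, 1998.
Whitford filed on August 29, 1998, before the September 23, 1998 deadline, so the action is timely.

TIMELY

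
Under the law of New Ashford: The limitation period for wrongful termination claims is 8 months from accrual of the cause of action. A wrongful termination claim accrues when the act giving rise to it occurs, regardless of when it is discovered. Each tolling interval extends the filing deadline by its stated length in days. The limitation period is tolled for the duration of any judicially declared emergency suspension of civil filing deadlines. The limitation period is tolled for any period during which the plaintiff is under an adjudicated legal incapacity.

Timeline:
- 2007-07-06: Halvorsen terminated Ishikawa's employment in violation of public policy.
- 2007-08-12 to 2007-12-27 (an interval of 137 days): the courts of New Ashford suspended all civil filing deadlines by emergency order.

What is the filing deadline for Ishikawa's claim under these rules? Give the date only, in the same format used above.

2008-07-21

The claim accrued on 2007-07-06, when the wrongful act occurred.
8 months from 2007-07-06 is 2008-03-06.
The period was tolled for 137 days by the emergency suspension of filing deadlines (2007-08-12 to 2007-12-27), pushing the deadline to 2008-07-21.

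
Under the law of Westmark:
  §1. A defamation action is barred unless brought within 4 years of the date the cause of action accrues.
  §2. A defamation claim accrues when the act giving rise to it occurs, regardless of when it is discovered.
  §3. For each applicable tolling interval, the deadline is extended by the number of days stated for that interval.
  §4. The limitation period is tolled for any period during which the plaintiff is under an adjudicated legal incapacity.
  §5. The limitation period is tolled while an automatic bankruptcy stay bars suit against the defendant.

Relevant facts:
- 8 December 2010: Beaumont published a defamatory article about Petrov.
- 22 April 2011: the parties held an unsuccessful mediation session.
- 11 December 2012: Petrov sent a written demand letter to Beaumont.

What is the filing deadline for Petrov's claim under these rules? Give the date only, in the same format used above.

The claim accrued on 8 December 2010, when the wrongful act occurred.
The untolled deadline — 4 years after 8 December 2010 — is 8 December 2014.
None of the other events listed affects the running of the period under the stated rules.

8 December 2014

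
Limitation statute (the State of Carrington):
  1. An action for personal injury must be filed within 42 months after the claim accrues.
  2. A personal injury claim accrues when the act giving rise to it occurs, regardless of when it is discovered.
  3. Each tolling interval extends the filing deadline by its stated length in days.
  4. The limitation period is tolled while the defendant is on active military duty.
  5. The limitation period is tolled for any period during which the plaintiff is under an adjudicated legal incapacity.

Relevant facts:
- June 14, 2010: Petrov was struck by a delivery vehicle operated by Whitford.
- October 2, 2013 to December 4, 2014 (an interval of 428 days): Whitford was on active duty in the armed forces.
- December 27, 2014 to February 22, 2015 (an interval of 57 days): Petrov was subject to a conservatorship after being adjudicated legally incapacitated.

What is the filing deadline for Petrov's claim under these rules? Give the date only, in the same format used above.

The limitation period began to run on June 14, 2010.
The untolled deadline — 42 months after June 14, 2010 — is December 14, 2013.
Because the defendant's active military service ran from October 2, 2013 to December 4, 2014, the deadline is extended by 428 days to February 15, 2015.
Because the plaintiff's legal incapacity ran from December 27, 2014 to February 22, 2015, the deadline is extended by 57 days to April 13, 2015.

April 13, 2015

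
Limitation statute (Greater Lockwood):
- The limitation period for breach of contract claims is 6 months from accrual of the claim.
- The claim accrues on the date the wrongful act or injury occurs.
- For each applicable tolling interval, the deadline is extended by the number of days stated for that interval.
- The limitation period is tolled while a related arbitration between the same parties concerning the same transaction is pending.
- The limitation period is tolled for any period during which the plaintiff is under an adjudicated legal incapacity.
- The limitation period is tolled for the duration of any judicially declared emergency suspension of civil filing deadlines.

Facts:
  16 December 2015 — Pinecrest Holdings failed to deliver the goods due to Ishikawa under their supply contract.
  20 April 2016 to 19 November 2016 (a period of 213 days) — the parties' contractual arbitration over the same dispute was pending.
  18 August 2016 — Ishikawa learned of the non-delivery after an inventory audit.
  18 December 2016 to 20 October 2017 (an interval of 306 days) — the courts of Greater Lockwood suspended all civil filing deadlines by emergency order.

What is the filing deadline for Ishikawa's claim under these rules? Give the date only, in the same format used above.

Because the rule ties accrual to occurrence, the claim accrued on 16 December 2015, not on the 18 August 2016 discovery date.
6 months from 16 December 2015 is 16 June 2016.
The period was tolled for 213 days by the pending related arbitration (20 April 2016 to 19 November 2016), pushing the deadline to 15 January 2017.
Because the emergency suspension of filing deadlines ran from 18 December 2016 to 20 October 2017, the deadline is extended by 306 days to 17 November 2017.

17 November 2017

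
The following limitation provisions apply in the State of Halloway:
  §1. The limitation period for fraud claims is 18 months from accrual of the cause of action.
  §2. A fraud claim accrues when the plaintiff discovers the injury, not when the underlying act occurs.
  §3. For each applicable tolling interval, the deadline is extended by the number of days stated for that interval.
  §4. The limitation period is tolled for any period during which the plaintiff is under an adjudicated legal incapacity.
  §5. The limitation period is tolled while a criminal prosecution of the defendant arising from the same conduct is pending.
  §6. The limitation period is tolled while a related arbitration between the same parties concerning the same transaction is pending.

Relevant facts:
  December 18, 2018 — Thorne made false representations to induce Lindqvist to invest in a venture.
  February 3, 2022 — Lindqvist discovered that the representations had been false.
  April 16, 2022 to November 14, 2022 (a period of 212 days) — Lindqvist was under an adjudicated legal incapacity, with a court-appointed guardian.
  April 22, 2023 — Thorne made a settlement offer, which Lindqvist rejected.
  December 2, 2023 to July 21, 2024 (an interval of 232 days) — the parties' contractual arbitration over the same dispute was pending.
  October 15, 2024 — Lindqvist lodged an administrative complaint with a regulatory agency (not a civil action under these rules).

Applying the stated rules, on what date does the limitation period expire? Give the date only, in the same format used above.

October 20, 2024

The claim did not accrue until Lindqvist discovered the injury on February 3, 2022; the December 18, 2018 act date does not start the clock under the stated rule.
The untolled deadline — 18 months after February 3, 2022 — is August 3, 2023.
Because the plaintiff's legal incapacity ran from April 16, 2022 to November 14, 2022, the deadline is extended by 212 days to March 2, 2024.
The pending related arbitration from December 2, 2023 to July 21, 2024 tolled the period for 232 days, extending the deadline to October 20, 2024.
The other events in the timeline have no effect on the limitation period under the stated rules.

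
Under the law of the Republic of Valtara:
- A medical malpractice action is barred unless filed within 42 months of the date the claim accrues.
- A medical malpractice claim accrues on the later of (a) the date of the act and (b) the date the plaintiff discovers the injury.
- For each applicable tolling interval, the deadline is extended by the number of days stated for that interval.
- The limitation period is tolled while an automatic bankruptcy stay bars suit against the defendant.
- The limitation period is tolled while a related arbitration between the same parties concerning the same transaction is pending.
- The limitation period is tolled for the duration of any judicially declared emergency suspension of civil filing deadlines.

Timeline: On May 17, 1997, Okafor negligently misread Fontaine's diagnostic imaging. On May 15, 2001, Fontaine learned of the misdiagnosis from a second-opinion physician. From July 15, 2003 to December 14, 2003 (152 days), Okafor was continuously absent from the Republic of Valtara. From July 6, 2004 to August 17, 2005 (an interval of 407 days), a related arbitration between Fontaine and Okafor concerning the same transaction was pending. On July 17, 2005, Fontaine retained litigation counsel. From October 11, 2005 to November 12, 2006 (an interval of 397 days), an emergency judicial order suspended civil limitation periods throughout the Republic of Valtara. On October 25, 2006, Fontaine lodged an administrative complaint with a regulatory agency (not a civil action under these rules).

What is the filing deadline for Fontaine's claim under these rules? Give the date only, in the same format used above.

The claim accrued on May 15, 2001 — the later of the May 17, 1997 act and the May 15, 2001 discovery.
Adding the 42 months base period to May 15, 2001 gives a deadline of November 15, 2004, before any tolling.
The period was tolled for 407 days by the pending related arbitration (July 6, 2004 to August 17, 2005), pushing the deadline to December 27, 2005.
Because the emergency suspension of filing deadlines ran from October 11, 2005 to November 12, 2006, the deadline is extended by 397 days to January 28, 2007.
The defendant's absence from the jurisdiction from July 15, 2003 to December 14, 2003 does not toll the period, because no stated rule makes the defendant's absence a tolling event.
None of the other events listed affects the running of the period under the stated rules.

January 28, 2007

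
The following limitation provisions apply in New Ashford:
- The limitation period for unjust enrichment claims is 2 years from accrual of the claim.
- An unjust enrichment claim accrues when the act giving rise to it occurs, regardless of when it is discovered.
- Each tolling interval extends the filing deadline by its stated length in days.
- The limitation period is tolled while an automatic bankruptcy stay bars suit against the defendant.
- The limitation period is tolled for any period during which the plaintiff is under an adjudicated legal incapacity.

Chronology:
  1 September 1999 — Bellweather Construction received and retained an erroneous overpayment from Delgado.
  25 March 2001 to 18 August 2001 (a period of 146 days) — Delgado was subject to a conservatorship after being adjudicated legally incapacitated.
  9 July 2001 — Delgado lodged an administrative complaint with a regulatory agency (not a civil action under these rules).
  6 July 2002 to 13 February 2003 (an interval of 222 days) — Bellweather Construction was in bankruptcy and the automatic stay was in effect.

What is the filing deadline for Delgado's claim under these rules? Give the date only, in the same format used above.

25 January 2002

The limitation period began to run on 1 September 1999.
The untolled deadline — 2 years after 1 September 1999 — is 1 September 2001.
The plaintiff's legal incapacity from 25 March 2001 to 18 August 2001 tolled the period for 146 days, extending the deadline to 25 January 2002.
The automatic bankruptcy stay from 6 July 2002 to 13 February 2003 began after the period had already run on 25 January 2002, so it has no tolling effect.
None of the other events listed affects the running of the period under the stated rules.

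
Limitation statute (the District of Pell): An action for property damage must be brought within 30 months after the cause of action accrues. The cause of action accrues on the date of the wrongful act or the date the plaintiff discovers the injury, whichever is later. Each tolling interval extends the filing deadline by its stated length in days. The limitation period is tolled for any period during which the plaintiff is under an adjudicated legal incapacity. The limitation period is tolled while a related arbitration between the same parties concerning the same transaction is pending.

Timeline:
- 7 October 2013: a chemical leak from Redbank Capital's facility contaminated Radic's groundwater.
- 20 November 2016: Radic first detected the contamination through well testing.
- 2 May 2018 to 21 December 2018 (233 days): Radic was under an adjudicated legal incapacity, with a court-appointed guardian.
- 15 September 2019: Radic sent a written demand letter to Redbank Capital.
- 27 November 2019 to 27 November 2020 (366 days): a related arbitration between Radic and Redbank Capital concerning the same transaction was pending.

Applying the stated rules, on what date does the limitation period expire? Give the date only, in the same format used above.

8 January 2021

The claim accrued on 20 November 2016 — the later of the 7 October 2013 act and the 20 November 2016 discovery.
The untolled deadline — 30 months after 20 November 2016 — is 20 May 2019.
Because the plaintiff's legal incapacity ran from 2 May 2018 to 21 December 2018, the deadline is extended by 233 days to 8 January 2020.
The pending related arbitration from 27 November 2019 to 27 November 2020 tolled the period for 366 days, extending the deadline to 8 January 2021.
Nothing else in the chronology tolls or restarts the period.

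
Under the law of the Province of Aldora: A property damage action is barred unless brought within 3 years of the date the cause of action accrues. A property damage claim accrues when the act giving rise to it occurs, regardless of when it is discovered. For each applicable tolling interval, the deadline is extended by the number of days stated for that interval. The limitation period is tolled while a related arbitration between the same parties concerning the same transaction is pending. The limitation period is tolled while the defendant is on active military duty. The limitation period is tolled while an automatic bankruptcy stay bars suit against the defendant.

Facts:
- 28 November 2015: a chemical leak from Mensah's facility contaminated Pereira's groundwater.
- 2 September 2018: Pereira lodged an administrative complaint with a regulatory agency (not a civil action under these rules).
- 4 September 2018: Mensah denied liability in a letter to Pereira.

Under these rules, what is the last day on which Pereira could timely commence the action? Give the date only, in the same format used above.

28 November 2018

The limitation period began to run on 28 November 2015.
Adding the 3 years base period to 28 November 2015 gives a deadline of 28 November 2018, before any tolling.
Nothing else in the chronology tolls or restarts the period.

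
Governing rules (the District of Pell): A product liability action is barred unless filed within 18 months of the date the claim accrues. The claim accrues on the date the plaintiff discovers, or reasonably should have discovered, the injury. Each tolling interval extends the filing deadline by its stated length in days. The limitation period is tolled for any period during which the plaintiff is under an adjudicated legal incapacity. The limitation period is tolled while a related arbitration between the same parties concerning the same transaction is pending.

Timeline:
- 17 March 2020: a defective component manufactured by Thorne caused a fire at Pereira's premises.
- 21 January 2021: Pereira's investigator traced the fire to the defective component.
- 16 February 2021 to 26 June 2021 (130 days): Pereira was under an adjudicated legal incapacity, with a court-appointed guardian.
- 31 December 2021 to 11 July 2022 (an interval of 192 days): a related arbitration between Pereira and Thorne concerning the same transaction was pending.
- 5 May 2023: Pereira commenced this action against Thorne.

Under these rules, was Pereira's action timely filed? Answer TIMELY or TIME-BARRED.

TIMELY

Accrual is tied to discovery, so the period began on 21 January 2021 rather than on 17 March 2020 when the act occurred.
Adding the 18 months base period to 21 January 2021 gives a deadline of 21 July 2022, before any tolling.
The plaintiff's legal incapacity from 16 February 2021 to 26 June 2021 tolled the period for 130 days, extending the deadline to 28 November 2022.
The pending related arbitration from 31 December 2021 to 11 July 2022 tolled the period for 192 days, extending the deadline to 8 June 2023.
Pereira filed on 5 May 2023, before the 8 June 2023 deadline, so the action is timely.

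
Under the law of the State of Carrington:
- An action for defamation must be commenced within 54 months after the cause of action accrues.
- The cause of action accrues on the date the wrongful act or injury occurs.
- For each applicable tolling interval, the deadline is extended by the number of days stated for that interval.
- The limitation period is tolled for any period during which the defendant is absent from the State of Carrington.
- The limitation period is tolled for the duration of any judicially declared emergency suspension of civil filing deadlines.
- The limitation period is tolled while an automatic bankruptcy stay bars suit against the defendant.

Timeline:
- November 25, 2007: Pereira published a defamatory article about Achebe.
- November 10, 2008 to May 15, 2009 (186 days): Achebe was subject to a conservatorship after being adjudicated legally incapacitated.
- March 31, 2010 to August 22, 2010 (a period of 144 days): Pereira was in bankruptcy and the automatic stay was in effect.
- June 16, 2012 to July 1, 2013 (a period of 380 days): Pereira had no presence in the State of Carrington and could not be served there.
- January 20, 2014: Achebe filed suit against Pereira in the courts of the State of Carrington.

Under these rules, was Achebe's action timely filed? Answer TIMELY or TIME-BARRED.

The limitation period began to run on November 25, 2007.
54 months from November 25, 2007 is May 25, 2012.
The automatic bankruptcy stay from March 31, 2010 to August 22, 2010 tolled the period for 144 days, extending the deadline to October 16, 2012.
The period was tolled for 380 days by the defendant's absence from the jurisdiction (June 16, 2012 to July 1, 2013), pushing the deadline to October 31, 2013.
Although the plaintiff's incapacity ran from November 10, 2008 to May 15, 2009, the stated rules do not make that a tolling event, so it is disregarded.
Filing on January 20, 2014 missed the October 31, 2013 deadline — the action is time-barred.

TIME-BARRED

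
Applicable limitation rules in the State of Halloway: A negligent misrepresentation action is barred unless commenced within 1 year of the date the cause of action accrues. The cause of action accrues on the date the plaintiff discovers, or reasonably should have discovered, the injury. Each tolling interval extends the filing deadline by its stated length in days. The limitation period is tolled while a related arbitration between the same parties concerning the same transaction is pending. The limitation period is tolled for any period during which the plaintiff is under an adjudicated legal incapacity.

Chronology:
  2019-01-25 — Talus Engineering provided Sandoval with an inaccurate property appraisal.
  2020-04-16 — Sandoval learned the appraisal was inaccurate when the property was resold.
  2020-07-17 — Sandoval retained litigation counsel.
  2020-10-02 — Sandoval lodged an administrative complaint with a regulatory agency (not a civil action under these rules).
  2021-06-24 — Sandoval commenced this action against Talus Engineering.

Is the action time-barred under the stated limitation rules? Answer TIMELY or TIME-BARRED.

Accrual is tied to discovery, so the period began on 2020-04-16 rather than on 2019-01-25 when the act occurred.
Adding the 1 year base period to 2020-04-16 gives a deadline of 2021-04-16, before any tolling.
Nothing else in the chronology tolls or restarts the period.
Sandoval filed on 2021-06-24, after the 2021-04-16 deadline, so the action is time-barred.

TIME-BARRED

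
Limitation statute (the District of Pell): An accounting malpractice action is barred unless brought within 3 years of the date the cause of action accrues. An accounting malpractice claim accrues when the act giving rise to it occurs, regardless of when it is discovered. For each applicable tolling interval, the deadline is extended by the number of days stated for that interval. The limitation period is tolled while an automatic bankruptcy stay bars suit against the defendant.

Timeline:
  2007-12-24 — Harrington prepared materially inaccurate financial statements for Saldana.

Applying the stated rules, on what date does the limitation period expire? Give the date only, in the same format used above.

The limitation period began to run on 2007-12-24.
Adding the 3 years base period to 2007-12-24 gives a deadline of 2010-12-24, before any tolling.

2010-12-24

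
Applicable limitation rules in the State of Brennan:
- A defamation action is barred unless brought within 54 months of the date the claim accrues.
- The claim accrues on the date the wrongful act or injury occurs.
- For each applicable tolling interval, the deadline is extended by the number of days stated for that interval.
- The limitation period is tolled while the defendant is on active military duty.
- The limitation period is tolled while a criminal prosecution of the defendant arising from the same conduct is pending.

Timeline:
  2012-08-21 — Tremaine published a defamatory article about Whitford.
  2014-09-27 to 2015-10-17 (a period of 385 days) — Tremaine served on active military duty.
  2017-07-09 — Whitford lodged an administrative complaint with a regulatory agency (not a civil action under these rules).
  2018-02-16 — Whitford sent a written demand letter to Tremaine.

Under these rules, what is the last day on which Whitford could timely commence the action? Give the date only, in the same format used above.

2018-03-13

The claim accrued on 2012-08-21, the date of the act.
54 months from 2012-08-21 is 2017-02-21.
The period was tolled for 385 days by the defendant's active military service (2014-09-27 to 2015-10-17), pushing the deadline to 2018-03-13.
None of the other events listed affects the running of the period under the stated rules.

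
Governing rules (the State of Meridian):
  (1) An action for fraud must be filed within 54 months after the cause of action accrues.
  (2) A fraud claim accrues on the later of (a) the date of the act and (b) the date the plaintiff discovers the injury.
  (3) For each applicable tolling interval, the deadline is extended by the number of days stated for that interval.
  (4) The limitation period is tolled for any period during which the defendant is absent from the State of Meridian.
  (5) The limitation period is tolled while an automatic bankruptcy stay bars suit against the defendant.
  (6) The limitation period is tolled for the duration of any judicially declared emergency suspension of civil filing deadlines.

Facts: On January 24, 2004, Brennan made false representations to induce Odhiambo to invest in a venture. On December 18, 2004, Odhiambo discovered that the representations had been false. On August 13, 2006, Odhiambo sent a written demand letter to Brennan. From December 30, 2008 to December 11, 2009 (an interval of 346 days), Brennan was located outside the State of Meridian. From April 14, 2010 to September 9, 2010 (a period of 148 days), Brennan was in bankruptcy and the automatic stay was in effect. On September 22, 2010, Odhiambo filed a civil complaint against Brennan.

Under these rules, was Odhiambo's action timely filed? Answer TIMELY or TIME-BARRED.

Because discovery on December 18, 2004 post-dates the January 24, 2004 act, accrual under the later-of rule falls on December 18, 2004.
The untolled deadline — 54 months after December 18, 2004 — is June 18, 2009.
The defendant's absence from the jurisdiction from December 30, 2008 to December 11, 2009 tolled the period for 346 days, extending the deadline to May 30, 2010.
The period was tolled for 148 days by the automatic bankruptcy stay (April 14, 2010 to September 9, 2010), pushing the deadline to October 25, 2010.
Nothing else in the chronology tolls or restarts the period.
Odhiambo filed on September 22, 2010, before the October 25, 2010 deadline, so the action is timely.

TIMELY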